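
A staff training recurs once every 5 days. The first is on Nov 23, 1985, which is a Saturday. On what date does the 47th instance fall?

Jul 11, 1986

The 47th occurrence is 46 intervals after the first: 46 × 5 = 230 days after Nov 23, 1985.
Nov has 30 days — 7 days to the end of Nov leaves 223.
Dec has 31 days (192 left).
Jan has 31 days (161 left).
Feb has 28 days (133 left).
Mar has 31 days (102 left).
Apr has 30 days (72 left).
May has 31 days (41 left).
Jun has 30 days (11 left).
11 days into Jul → Jul 11, 1986.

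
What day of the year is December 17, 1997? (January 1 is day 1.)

Days in months before December: 31 + 28 + 31 + 30 + 31 + 30 + 31 + 31 + 30 + 31 + 30 = 334.
Plus 17 days into December → day 351.

351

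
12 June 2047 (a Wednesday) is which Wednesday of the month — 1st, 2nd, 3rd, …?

Day 12 falls in week ⌈12/7⌉ of the month.
Days 1–7 hold the 1st Wednesday, 8–14 the 2nd, 15–21 the 3rd, 22–28 the 4th, 29–31 the 5th.
12 is in the range for the 2nd.

2nd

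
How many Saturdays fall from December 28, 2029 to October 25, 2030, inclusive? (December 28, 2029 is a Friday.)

43

December 28, 2029 is a Friday; the first Saturday on or after it is December 29, 2029 (1 day later).
From December 29, 2029 to October 25, 2030: 2 + 31 + 28 + 31 + 30 + 31 + 30 + 31 + 31 + 30 + 25 = 300 days (rest of December, January, February, March, April, May, June, July, August, September, October).
300 ÷ 7 = 42 full weeks with remainder 6, so 42 more Saturdays after the first → 43.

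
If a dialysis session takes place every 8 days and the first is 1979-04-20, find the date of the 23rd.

1979-10-13

The 23rd occurrence is 22 intervals after the first: 22 × 8 = 176 days after 1979-04-20.
April has 30 days — 10 days to the end of April leaves 166.
May has 31 days (135 left).
June has 30 days (105 left).
July has 31 days (74 left).
August has 31 days (43 left).
September has 30 days (13 left).
13 days into October → 1979-10-13.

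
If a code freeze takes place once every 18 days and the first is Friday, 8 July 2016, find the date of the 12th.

22 January 2017

The 12th occurrence is 11 intervals after the first: 11 × 18 = 198 days after 8 July 2016.
July has 31 days — 23 days to the end of July leaves 175.
August has 31 days (144 left).
September has 30 days (114 left).
October has 31 days (83 left).
November has 30 days (53 left).
December has 31 days (22 left).
22 days into January → 22 January 2017.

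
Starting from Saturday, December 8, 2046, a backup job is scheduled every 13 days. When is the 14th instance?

The 14th occurrence is 13 intervals after the first: 13 × 13 = 169 days after December 8, 2046.
December has 31 days — 23 days to the end of December leaves 146.
January has 31 days (115 left).
February has 28 days (87 left).
March has 31 days (56 left).
April has 30 days (26 left).
26 days into May → May 26, 2047.

May 26, 2047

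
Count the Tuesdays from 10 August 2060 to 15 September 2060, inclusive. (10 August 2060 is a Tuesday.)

10 August 2060 is a Tuesday; the first Tuesday on or after it is 10 August 2060.
From 10 August 2060 to 15 September 2060: 21 + 15 = 36 days (rest of August, September).
36 ÷ 7 = 5 full weeks with remainder 1, so 5 more Tuesdays after the first → 6.

6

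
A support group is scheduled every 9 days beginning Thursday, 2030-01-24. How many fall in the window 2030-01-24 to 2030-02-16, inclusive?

3

Occurrences land 9·i days after 2030-01-24 for i = 0, 1, 2, …
The window opens on the start date, so the first occurrence inside is #1 on 2030-01-24.
2030-02-16 is 23 days after the start; 23 ÷ 9 = 2 remainder 5. Last occurrence in the window: #3 on 2030-02-11.
Occurrences #1 through #3: 3 in total.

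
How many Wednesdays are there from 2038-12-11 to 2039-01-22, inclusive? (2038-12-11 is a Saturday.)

2038-12-11 is a Saturday; the first Wednesday on or after it is 2038-12-15 (4 days later).
From 2038-12-15 to 2039-01-22: 16 + 22 = 38 days (rest of December, January).
38 ÷ 7 = 5 full weeks with remainder 3, so 5 more Wednesdays after the first → 6.

6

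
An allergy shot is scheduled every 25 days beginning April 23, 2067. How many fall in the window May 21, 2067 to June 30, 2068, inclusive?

16

Occurrences land 25·i days after April 23, 2067 for i = 0, 1, 2, …
May 21, 2067 is 28 days after the start; 28 ÷ 25 = 1 remainder 3; since the remainder is 3, round up to i = 2. First occurrence in the window: #3 on June 12, 2067 (2×25 = 50 days in).
June 30, 2068 is 434 days after the start; 434 ÷ 25 = 17 remainder 9. Last occurrence in the window: #18 on June 21, 2068.
Occurrences #3 through #18: 16 in total.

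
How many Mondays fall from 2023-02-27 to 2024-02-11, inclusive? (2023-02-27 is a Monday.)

2023-02-27 is a Monday; the first Monday on or after it is 2023-02-27.
From 2023-02-27 to 2024-02-11: 307 + 42 = 349 days (rest of 2023, to 2024-02-11 in 2024).
349 ÷ 7 = 49 full weeks with remainder 6, so 49 more Mondays after the first → 50.

50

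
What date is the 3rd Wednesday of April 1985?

The first Wednesday of April 1985 is April 3.
The 3rd Wednesday is 2 weeks later: 3 + 14 = 17.

17 April 1985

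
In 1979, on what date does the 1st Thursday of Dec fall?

The first Thursday of Dec 1979 is Dec 6.

Dec 6, 1979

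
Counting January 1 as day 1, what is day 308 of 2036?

Jan has 31 days (308 − 31 = 277 remain).
Feb has 29 days (277 − 29 = 248 remain).
Mar has 31 days (248 − 31 = 217 remain).
Apr has 30 days (217 − 30 = 187 remain).
May has 31 days (187 − 31 = 156 remain).
Jun has 30 days (156 − 30 = 126 remain).
Jul has 31 days (126 − 31 = 95 remain).
Aug has 31 days (95 − 31 = 64 remain).
Sep has 30 days (64 − 30 = 34 remain).
Oct has 31 days (34 − 31 = 3 remain).
3 into Nov → Nov 3.

Nov 3, 2036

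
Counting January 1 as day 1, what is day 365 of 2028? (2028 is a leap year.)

January has 31 days (365 − 31 = 334 remain).
February has 29 days (334 − 29 = 305 remain).
March has 31 days (305 − 31 = 274 remain).
April has 30 days (274 − 30 = 244 remain).
May has 31 days (244 − 31 = 213 remain).
June has 30 days (213 − 30 = 183 remain).
July has 31 days (183 − 31 = 152 remain).
August has 31 days (152 − 31 = 121 remain).
September has 30 days (121 − 30 = 91 remain).
October has 31 days (91 − 31 = 60 remain).
November has 30 days (60 − 30 = 30 remain).
30 into December → December 30.

2028-12-30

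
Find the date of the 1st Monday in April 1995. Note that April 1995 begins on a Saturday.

1995-04-03

April 1995 begins on a Saturday, so the first Monday is April 3 (2 days later).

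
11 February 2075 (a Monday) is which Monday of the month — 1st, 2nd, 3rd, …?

2nd

Day 11 falls in week ⌈11/7⌉ of the month.
Days 1–7 hold the 1st Monday, 8–14 the 2nd, 15–21 the 3rd, 22–28 the 4th, 29–31 the 5th.
11 is in the range for the 2nd.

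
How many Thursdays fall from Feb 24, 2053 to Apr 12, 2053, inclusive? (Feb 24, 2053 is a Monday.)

Feb 24, 2053 is a Monday; the first Thursday on or after it is Feb 27, 2053 (3 days later).
From Feb 27, 2053 to Apr 12, 2053: 1 + 31 + 12 = 44 days (rest of Feb, Mar, Apr).
44 ÷ 7 = 6 full weeks with remainder 2, so 6 more Thursdays after the first → 7.

7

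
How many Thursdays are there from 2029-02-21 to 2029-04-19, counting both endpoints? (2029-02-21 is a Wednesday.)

9

2029-02-21 is a Wednesday; the first Thursday on or after it is 2029-02-22 (1 day later).
From 2029-02-22 to 2029-04-19: 6 + 31 + 19 = 56 days (rest of February, March, April).
56 ÷ 7 = 8 full weeks with remainder 0, so 8 more Thursdays after the first → 9.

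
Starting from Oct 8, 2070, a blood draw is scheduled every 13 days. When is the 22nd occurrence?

The 22nd occurrence is 21 intervals after the first: 21 × 13 = 273 days after Oct 8, 2070.
Oct has 31 days — 23 days to the end of Oct leaves 250.
Nov has 30 days (220 left).
Dec has 31 days (189 left).
Jan has 31 days (158 left).
Feb has 28 days (130 left).
Mar has 31 days (99 left).
Apr has 30 days (69 left).
May has 31 days (38 left).
Jun has 30 days (8 left).
8 days into Jul → Jul 8, 2071.

Jul 8, 2071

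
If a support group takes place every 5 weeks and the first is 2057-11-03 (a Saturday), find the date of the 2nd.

2057-12-08

The 2nd occurrence is 1 interval after the first: 1 × 35 = 35 days after 2057-11-03.
November has 30 days — 27 days to the end of November leaves 8.
8 days into December → 2057-12-08.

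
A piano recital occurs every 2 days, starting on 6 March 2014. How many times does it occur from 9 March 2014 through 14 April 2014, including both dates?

Occurrences land 2·i days after 6 March 2014 for i = 0, 1, 2, …
9 March 2014 is 3 days after the start; 3 ÷ 2 = 1 remainder 1; since the remainder is 1, round up to i = 2. First occurrence in the window: #3 on 10 March 2014 (2×2 = 4 days in).
14 April 2014 is 39 days after the start; 39 ÷ 2 = 19 remainder 1. Last occurrence in the window: #20 on 13 April 2014.
Occurrences #3 through #20: 18 in total.

18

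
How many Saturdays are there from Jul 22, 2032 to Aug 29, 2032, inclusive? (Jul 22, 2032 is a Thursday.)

6

Jul 22, 2032 is a Thursday; the first Saturday on or after it is Jul 24, 2032 (2 days later).
From Jul 24, 2032 to Aug 29, 2032: 7 + 29 = 36 days (rest of Jul, Aug).
36 ÷ 7 = 5 full weeks with remainder 1, so 5 more Saturdays after the first → 6.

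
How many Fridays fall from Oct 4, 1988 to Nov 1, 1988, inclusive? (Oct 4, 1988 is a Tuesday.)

4

Oct 4, 1988 is a Tuesday; the first Friday on or after it is Oct 7, 1988 (3 days later).
From Oct 7, 1988 to Nov 1, 1988: 24 + 1 = 25 days (rest of Oct, Nov).
25 ÷ 7 = 3 full weeks with remainder 4, so 3 more Fridays after the first → 4.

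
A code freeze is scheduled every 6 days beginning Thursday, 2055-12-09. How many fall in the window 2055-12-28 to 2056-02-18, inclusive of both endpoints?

8

Occurrences land 6·i days after 2055-12-09 for i = 0, 1, 2, …
2055-12-28 is 19 days after the start; 19 ÷ 6 = 3 remainder 1; since the remainder is 1, round up to i = 4. First occurrence in the window: #5 on 2056-01-02 (4×6 = 24 days in).
2056-02-18 is 71 days after the start; 71 ÷ 6 = 11 remainder 5. Last occurrence in the window: #12 on 2056-02-13.
Occurrences #5 through #12: 8 in total.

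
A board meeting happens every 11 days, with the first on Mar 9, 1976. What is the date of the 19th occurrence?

Sep 23, 1976

The 19th occurrence is 18 intervals after the first: 18 × 11 = 198 days after Mar 9, 1976.
Mar has 31 days — 22 days to the end of Mar leaves 176.
Apr has 30 days (146 left).
May has 31 days (115 left).
Jun has 30 days (85 left).
Jul has 31 days (54 left).
Aug has 31 days (23 left).
23 days into Sep → Sep 23, 1976.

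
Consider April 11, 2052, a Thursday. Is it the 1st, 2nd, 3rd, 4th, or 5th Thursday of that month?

2nd

Day 11 falls in week ⌈11/7⌉ of the month.
Days 1–7 hold the 1st Thursday, 8–14 the 2nd, 15–21 the 3rd, 22–28 the 4th, 29–31 the 5th.
11 is in the range for the 2nd.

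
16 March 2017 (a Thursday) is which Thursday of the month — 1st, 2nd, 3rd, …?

3rd

Day 16 falls in week ⌈16/7⌉ of the month.
Days 1–7 hold the 1st Thursday, 8–14 the 2nd, 15–21 the 3rd, 22–28 the 4th, 29–31 the 5th.
16 is in the range for the 3rd.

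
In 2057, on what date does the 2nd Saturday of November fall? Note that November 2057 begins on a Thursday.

10 November 2057

November 2057 begins on a Thursday, so the first Saturday is November 3 (2 days later).
The 2nd Saturday is 1 weeks later: 3 + 7 = 10.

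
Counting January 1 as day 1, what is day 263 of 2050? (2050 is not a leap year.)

January has 31 days (263 − 31 = 232 remain).
February has 28 days (232 − 28 = 204 remain).
March has 31 days (204 − 31 = 173 remain).
April has 30 days (173 − 30 = 143 remain).
May has 31 days (143 − 31 = 112 remain).
June has 30 days (112 − 30 = 82 remain).
July has 31 days (82 − 31 = 51 remain).
August has 31 days (51 − 31 = 20 remain).
20 into September → September 20.

2050-09-20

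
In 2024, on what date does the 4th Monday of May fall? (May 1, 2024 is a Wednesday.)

2024-05-27

May 2024 begins on a Wednesday, so the first Monday is May 6 (5 days later).
The 4th Monday is 3 weeks later: 6 + 21 = 27.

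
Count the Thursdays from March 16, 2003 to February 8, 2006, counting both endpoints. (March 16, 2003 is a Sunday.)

March 16, 2003 is a Sunday; the first Thursday on or after it is March 20, 2003 (4 days later).
From March 20, 2003 to February 8, 2006: 286 + 366 + 365 + 39 = 1056 days (rest of 2003, 2004, 2005, to February 8, 2006 in 2006).
1056 ÷ 7 = 150 full weeks with remainder 6, so 150 more Thursdays after the first → 151.

151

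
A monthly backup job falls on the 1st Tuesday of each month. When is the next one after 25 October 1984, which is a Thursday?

October 1984 starts on a Monday, so its 1st Tuesday is 2 October 1984 (1 day in).
That is not after 25 October 1984, so look at November 1984.
November 1984 starts on a Thursday, so its 1st Tuesday is 6 November 1984 (5 days in).

6 November 1984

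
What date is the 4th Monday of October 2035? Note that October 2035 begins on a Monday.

2035-10-22

October 2035 begins on a Monday, so the first Monday is October 1.
The 4th Monday is 3 weeks later: 1 + 21 = 22.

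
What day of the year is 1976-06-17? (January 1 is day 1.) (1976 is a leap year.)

Days in months before June: 31 + 29 + 31 + 30 + 31 = 152.
Plus 17 days into June → day 169.

169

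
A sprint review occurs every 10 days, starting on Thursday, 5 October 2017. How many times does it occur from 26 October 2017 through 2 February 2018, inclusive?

10

Occurrences land 10·i days after 5 October 2017 for i = 0, 1, 2, …
26 October 2017 is 21 days after the start; 21 ÷ 10 = 2 remainder 1; since the remainder is 1, round up to i = 3. First occurrence in the window: #4 on 4 November 2017 (3×10 = 30 days in).
2 February 2018 is 120 days after the start; 120 ÷ 10 = 12 remainder 0. Last occurrence in the window: #13 on 2 February 2018.
Occurrences #4 through #13: 10 in total.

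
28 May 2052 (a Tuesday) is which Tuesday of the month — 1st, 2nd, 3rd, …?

Day 28 falls in week ⌈28/7⌉ of the month.
Days 1–7 hold the 1st Tuesday, 8–14 the 2nd, 15–21 the 3rd, 22–28 the 4th, 29–31 the 5th.
28 is in the range for the 4th.

4th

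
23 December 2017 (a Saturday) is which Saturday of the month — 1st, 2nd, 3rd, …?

4th

Day 23 falls in week ⌈23/7⌉ of the month.
Days 1–7 hold the 1st Saturday, 8–14 the 2nd, 15–21 the 3rd, 22–28 the 4th, 29–31 the 5th.
23 is in the range for the 4th.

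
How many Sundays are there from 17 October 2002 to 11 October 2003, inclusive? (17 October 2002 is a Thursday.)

17 October 2002 is a Thursday; the first Sunday on or after it is 20 October 2002 (3 days later).
From 20 October 2002 to 11 October 2003: 72 + 284 = 356 days (rest of 2002, to 11 October 2003 in 2003).
356 ÷ 7 = 50 full weeks with remainder 6, so 50 more Sundays after the first → 51.

51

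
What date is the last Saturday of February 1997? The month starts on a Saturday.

February 1997 begins on a Saturday, so the first Saturday is February 1.
February 1997 has 28 days. Adding weeks: 1, 8, 15, 22 — the last one ≤ 28 is the 22nd.

22 February 1997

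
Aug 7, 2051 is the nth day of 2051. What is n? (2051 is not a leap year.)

Days in months before Aug: 31 + 28 + 31 + 30 + 31 + 30 + 31 = 212.
Plus 7 days into Aug → day 219.

219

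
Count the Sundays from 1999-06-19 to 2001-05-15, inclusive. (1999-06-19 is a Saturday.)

1999-06-19 is a Saturday; the first Sunday on or after it is 1999-06-20 (1 day later).
From 1999-06-20 to 2001-05-15: 194 + 366 + 135 = 695 days (rest of 1999, 2000, to 2001-05-15 in 2001).
695 ÷ 7 = 99 full weeks with remainder 2, so 99 more Sundays after the first → 100.

100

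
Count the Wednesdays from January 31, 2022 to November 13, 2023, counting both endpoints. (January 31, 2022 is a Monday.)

January 31, 2022 is a Monday; the first Wednesday on or after it is February 2, 2022 (2 days later).
From February 2, 2022 to November 13, 2023: 332 + 317 = 649 days (rest of 2022, to November 13, 2023 in 2023).
649 ÷ 7 = 92 full weeks with remainder 5, so 92 more Wednesdays after the first → 93.

93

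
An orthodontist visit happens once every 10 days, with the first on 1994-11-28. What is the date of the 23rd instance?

1995-07-06

The 23rd occurrence is 22 intervals after the first: 22 × 10 = 220 days after 1994-11-28.
November has 30 days — 2 days to the end of November leaves 218.
December has 31 days (187 left).
January has 31 days (156 left).
February has 28 days (128 left).
March has 31 days (97 left).
April has 30 days (67 left).
May has 31 days (36 left).
June has 30 days (6 left).
6 days into July → 1995-07-06.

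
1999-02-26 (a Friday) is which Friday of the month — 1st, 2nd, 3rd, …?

Day 26 falls in week ⌈26/7⌉ of the month.
Days 1–7 hold the 1st Friday, 8–14 the 2nd, 15–21 the 3rd, 22–28 the 4th, 29–31 the 5th.
26 is in the range for the 4th.

4th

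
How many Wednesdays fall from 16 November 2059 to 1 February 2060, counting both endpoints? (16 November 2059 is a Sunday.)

16 November 2059 is a Sunday; the first Wednesday on or after it is 19 November 2059 (3 days later).
From 19 November 2059 to 1 February 2060: 11 + 31 + 31 + 1 = 74 days (rest of November, December, January, February).
74 ÷ 7 = 10 full weeks with remainder 4, so 10 more Wednesdays after the first → 11.

11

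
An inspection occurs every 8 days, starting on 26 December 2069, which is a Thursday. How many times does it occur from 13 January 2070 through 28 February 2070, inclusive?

6

Occurrences land 8·i days after 26 December 2069 for i = 0, 1, 2, …
13 January 2070 is 18 days after the start; 18 ÷ 8 = 2 remainder 2; since the remainder is 2, round up to i = 3. First occurrence in the window: #4 on 19 January 2070 (3×8 = 24 days in).
28 February 2070 is 64 days after the start; 64 ÷ 8 = 8 remainder 0. Last occurrence in the window: #9 on 28 February 2070.
Occurrences #4 through #9: 6 in total.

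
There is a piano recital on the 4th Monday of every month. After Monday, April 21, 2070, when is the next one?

April 28, 2070

April 2070 starts on a Tuesday; its first Monday is the 7th, so the 4th Monday is the 28th — April 28, 2070.
April 28, 2070 is after April 21, 2070, so that is the next one.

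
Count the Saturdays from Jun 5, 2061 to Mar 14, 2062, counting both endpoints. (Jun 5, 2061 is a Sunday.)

Jun 5, 2061 is a Sunday; the first Saturday on or after it is Jun 11, 2061 (6 days later).
From Jun 11, 2061 to Mar 14, 2062: 19 + 31 + 31 + 30 + 31 + 30 + 31 + 31 + 28 + 14 = 276 days (rest of Jun, Jul, Aug, Sep, Oct, Nov, Dec, Jan, Feb, Mar).
276 ÷ 7 = 39 full weeks with remainder 3, so 39 more Saturdays after the first → 40.

40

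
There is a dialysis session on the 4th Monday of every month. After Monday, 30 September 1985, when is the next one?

28 October 1985

September 1985 starts on a Sunday; its first Monday is the 2nd, so the 4th Monday is the 23rd — 23 September 1985.
That is not after 30 September 1985, so look at October 1985.
October 1985 starts on a Tuesday; its first Monday is the 7th, so the 4th Monday is the 28th — 28 October 1985.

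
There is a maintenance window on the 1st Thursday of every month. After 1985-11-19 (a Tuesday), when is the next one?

November 1985 starts on a Friday, so its 1st Thursday is 1985-11-07 (6 days in).
That is not after 1985-11-19, so look at December 1985.
December 1985 starts on a Sunday, so its 1st Thursday is 1985-12-05 (4 days in).

1985-12-05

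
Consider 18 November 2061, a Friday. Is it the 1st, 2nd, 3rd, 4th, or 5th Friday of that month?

Day 18 falls in week ⌈18/7⌉ of the month.
Days 1–7 hold the 1st Friday, 8–14 the 2nd, 15–21 the 3rd, 22–28 the 4th, 29–31 the 5th.
18 is in the range for the 3rd.

3rd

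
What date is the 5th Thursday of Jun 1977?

Jun 30, 1977

Jun 1977 begins on a Wednesday, so the first Thursday is Jun 2 (1 day later).
The 5th Thursday is 4 weeks later: 2 + 28 = 30.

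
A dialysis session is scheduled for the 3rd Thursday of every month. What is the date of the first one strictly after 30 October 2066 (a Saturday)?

18 November 2066

October 2066 starts on a Friday; its first Thursday is the 7th, so the 3rd Thursday is the 21st — 21 October 2066.
That is not after 30 October 2066, so look at November 2066.
November 2066 starts on a Monday; its first Thursday is the 4th, so the 3rd Thursday is the 18th — 18 November 2066.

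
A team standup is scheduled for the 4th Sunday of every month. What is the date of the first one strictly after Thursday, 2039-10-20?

2039-10-23

October 2039 starts on a Saturday; its first Sunday is the 2nd, so the 4th Sunday is the 23rd — 2039-10-23.
2039-10-23 is after 2039-10-20, so that is the next one.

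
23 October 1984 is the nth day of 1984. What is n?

Days in months before October: 31 + 29 + 31 + 30 + 31 + 30 + 31 + 31 + 30 = 274.
Plus 23 days into October → day 297.

297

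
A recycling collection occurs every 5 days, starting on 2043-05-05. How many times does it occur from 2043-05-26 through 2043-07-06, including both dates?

Occurrences land 5·i days after 2043-05-05 for i = 0, 1, 2, …
2043-05-26 is 21 days after the start; 21 ÷ 5 = 4 remainder 1; since the remainder is 1, round up to i = 5. First occurrence in the window: #6 on 2043-05-30 (5×5 = 25 days in).
2043-07-06 is 62 days after the start; 62 ÷ 5 = 12 remainder 2. Last occurrence in the window: #13 on 2043-07-04.
Occurrences #6 through #13: 8 in total.

8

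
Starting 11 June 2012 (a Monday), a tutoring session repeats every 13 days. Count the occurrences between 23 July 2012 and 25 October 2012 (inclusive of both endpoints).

7

Occurrences land 13·i days after 11 June 2012 for i = 0, 1, 2, …
23 July 2012 is 42 days after the start; 42 ÷ 13 = 3 remainder 3; since the remainder is 3, round up to i = 4. First occurrence in the window: #5 on 2 August 2012 (4×13 = 52 days in).
25 October 2012 is 136 days after the start; 136 ÷ 13 = 10 remainder 6. Last occurrence in the window: #11 on 19 October 2012.
Occurrences #5 through #11: 7 in total.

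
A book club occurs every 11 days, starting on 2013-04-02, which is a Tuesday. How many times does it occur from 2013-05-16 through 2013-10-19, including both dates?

15

Occurrences land 11·i days after 2013-04-02 for i = 0, 1, 2, …
2013-05-16 is 44 days after the start; 44 ÷ 11 = 4 remainder 0. First occurrence in the window: #5 on 2013-05-16 (4×11 = 44 days in).
2013-10-19 is 200 days after the start; 200 ÷ 11 = 18 remainder 2. Last occurrence in the window: #19 on 2013-10-17.
Occurrences #5 through #19: 15 in total.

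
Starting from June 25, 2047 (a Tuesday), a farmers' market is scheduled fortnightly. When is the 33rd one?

The 33rd occurrence is 32 intervals after the first: 32 × 14 = 448 days after June 25, 2047.
June has 30 days — 5 days to the end of June leaves 443.
From end of June to end of 2047 is 184 days (259 left).
January has 31 days (228 left).
February has 29 days (199 left).
March has 31 days (168 left).
April has 30 days (138 left).
May has 31 days (107 left).
June has 30 days (77 left).
July has 31 days (46 left).
August has 31 days (15 left).
15 days into September → September 15, 2048.

September 15, 2048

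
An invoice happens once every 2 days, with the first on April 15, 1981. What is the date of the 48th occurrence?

July 18, 1981

The 48th occurrence is 47 intervals after the first: 47 × 2 = 94 days after April 15, 1981.
April has 30 days — 15 days to the end of April leaves 79.
May has 31 days (48 left).
June has 30 days (18 left).
18 days into July → July 18, 1981.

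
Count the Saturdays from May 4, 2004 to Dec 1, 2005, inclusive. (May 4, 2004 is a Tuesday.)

82

May 4, 2004 is a Tuesday; the first Saturday on or after it is May 8, 2004 (4 days later).
From May 8, 2004 to Dec 1, 2005: 237 + 335 = 572 days (rest of 2004, to Dec 1, 2005 in 2005).
572 ÷ 7 = 81 full weeks with remainder 5, so 81 more Saturdays after the first → 82.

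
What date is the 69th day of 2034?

January has 31 days (69 − 31 = 38 remain).
February has 28 days (38 − 28 = 10 remain).
10 into March → March 10.

10 March 2034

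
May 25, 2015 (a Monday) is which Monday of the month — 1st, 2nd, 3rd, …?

4th

Day 25 falls in week ⌈25/7⌉ of the month.
Days 1–7 hold the 1st Monday, 8–14 the 2nd, 15–21 the 3rd, 22–28 the 4th, 29–31 the 5th.
25 is in the range for the 4th.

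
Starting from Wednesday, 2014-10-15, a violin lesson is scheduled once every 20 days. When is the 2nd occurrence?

The 2nd occurrence is 1 interval after the first: 1 × 20 = 20 days after 2014-10-15.
October has 31 days — 16 days to the end of October leaves 4.
4 days into November → 2014-11-04.

2014-11-04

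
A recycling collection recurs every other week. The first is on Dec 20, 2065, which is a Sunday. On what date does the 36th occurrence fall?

Apr 24, 2067

The 36th occurrence is 35 intervals after the first: 35 × 14 = 490 days after Dec 20, 2065.
Dec has 31 days — 11 days to the end of Dec leaves 479.
2066 has 365 days (114 left).
Jan has 31 days (83 left).
Feb has 28 days (55 left).
Mar has 31 days (24 left).
24 days into Apr → Apr 24, 2067.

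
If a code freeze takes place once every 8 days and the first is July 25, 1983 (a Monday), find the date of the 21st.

January 1, 1984

The 21st occurrence is 20 intervals after the first: 20 × 8 = 160 days after July 25, 1983.
July has 31 days — 6 days to the end of July leaves 154.
August has 31 days (123 left).
September has 30 days (93 left).
October has 31 days (62 left).
November has 30 days (32 left).
December has 31 days (1 left).
1 day into January → January 1, 1984.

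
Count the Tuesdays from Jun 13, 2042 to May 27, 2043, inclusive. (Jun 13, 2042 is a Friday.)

50

Jun 13, 2042 is a Friday; the first Tuesday on or after it is Jun 17, 2042 (4 days later).
From Jun 17, 2042 to May 27, 2043: 197 + 147 = 344 days (rest of 2042, to May 27, 2043 in 2043).
344 ÷ 7 = 49 full weeks with remainder 1, so 49 more Tuesdays after the first → 50.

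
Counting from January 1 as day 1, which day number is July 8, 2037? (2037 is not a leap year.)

189

Days in months before July: 31 + 28 + 31 + 30 + 31 + 30 = 181.
Plus 8 days into July → day 189.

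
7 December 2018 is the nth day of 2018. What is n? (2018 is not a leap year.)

341

Days in months before December: 31 + 28 + 31 + 30 + 31 + 30 + 31 + 31 + 30 + 31 + 30 = 334.
Plus 7 days into December → day 341.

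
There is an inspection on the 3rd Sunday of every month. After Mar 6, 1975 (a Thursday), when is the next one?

Mar 16, 1975

Mar 1975 starts on a Saturday; its first Sunday is the 2nd, so the 3rd Sunday is the 16th — Mar 16, 1975.
Mar 16, 1975 is after Mar 6, 1975, so that is the next one.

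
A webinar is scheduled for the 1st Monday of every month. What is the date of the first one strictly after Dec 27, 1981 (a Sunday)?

Jan 4, 1982

Dec 1981 starts on a Tuesday, so its 1st Monday is Dec 7, 1981 (6 days in).
That is not after Dec 27, 1981, so look at Jan 1982.
Jan 1982 starts on a Friday, so its 1st Monday is Jan 4, 1982 (3 days in).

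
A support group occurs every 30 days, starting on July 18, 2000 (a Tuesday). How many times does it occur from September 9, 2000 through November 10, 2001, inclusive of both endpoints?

Occurrences land 30·i days after July 18, 2000 for i = 0, 1, 2, …
September 9, 2000 is 53 days after the start; 53 ÷ 30 = 1 remainder 23; since the remainder is 23, round up to i = 2. First occurrence in the window: #3 on September 16, 2000 (2×30 = 60 days in).
November 10, 2001 is 480 days after the start; 480 ÷ 30 = 16 remainder 0. Last occurrence in the window: #17 on November 10, 2001.
Occurrences #3 through #17: 15 in total.

15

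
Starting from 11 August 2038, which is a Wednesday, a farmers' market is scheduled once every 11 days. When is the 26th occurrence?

13 May 2039

The 26th occurrence is 25 intervals after the first: 25 × 11 = 275 days after 11 August 2038.
August has 31 days — 20 days to the end of August leaves 255.
September has 30 days (225 left).
October has 31 days (194 left).
November has 30 days (164 left).
December has 31 days (133 left).
January has 31 days (102 left).
February has 28 days (74 left).
March has 31 days (43 left).
April has 30 days (13 left).
13 days into May → 13 May 2039.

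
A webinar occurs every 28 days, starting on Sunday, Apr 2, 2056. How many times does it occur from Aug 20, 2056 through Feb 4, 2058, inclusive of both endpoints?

Occurrences land 28·i days after Apr 2, 2056 for i = 0, 1, 2, …
Aug 20, 2056 is 140 days after the start; 140 ÷ 28 = 5 remainder 0. First occurrence in the window: #6 on Aug 20, 2056 (5×28 = 140 days in).
Feb 4, 2058 is 673 days after the start; 673 ÷ 28 = 24 remainder 1. Last occurrence in the window: #25 on Feb 3, 2058.
Occurrences #6 through #25: 20 in total.

20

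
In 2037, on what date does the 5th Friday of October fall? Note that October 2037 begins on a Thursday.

October 2037 begins on a Thursday, so the first Friday is October 2 (1 day later).
The 5th Friday is 4 weeks later: 2 + 28 = 30.

2037-10-30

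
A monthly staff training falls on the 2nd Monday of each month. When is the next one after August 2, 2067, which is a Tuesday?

August 2067 starts on a Monday; its first Monday is the 1st, so the 2nd Monday is the 8th — August 8, 2067.
August 8, 2067 is after August 2, 2067, so that is the next one.

August 8, 2067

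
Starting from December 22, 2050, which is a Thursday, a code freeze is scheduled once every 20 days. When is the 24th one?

March 26, 2052

The 24th occurrence is 23 intervals after the first: 23 × 20 = 460 days after December 22, 2050.
December has 31 days — 9 days to the end of December leaves 451.
2051 has 365 days (86 left).
January has 31 days (55 left).
February has 29 days (26 left).
26 days into March → March 26, 2052.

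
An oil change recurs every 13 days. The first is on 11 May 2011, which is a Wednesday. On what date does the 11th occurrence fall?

The 11th occurrence is 10 intervals after the first: 10 × 13 = 130 days after 11 May 2011.
May has 31 days — 20 days to the end of May leaves 110.
June has 30 days (80 left).
July has 31 days (49 left).
August has 31 days (18 left).
18 days into September → 18 September 2011.

18 September 2011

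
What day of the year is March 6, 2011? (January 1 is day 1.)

65

Days in months before March: 31 + 28 = 59.
Plus 6 days into March → day 65.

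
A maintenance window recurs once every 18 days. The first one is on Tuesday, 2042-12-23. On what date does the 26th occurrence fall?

2044-03-17

The 26th occurrence is 25 intervals after the first: 25 × 18 = 450 days after 2042-12-23.
December has 31 days — 8 days to the end of December leaves 442.
2043 has 365 days (77 left).
January has 31 days (46 left).
February has 29 days (17 left).
17 days into March → 2044-03-17.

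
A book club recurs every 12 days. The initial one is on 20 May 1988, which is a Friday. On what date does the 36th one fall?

The 36th occurrence is 35 intervals after the first: 35 × 12 = 420 days after 20 May 1988.
May has 31 days — 11 days to the end of May leaves 409.
From end of May to end of 1988 is 214 days (195 left).
January has 31 days (164 left).
February has 28 days (136 left).
March has 31 days (105 left).
April has 30 days (75 left).
May has 31 days (44 left).
June has 30 days (14 left).
14 days into July → 14 July 1989.

14 July 1989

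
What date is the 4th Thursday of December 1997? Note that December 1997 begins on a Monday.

1997-12-25

December 1997 begins on a Monday, so the first Thursday is December 4 (3 days later).
The 4th Thursday is 3 weeks later: 4 + 21 = 25.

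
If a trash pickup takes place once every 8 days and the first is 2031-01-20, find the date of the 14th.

2031-05-04

The 14th occurrence is 13 intervals after the first: 13 × 8 = 104 days after 2031-01-20.
January has 31 days — 11 days to the end of January leaves 93.
February has 28 days (65 left).
March has 31 days (34 left).
April has 30 days (4 left).
4 days into May → 2031-05-04.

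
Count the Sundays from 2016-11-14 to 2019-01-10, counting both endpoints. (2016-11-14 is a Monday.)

2016-11-14 is a Monday; the first Sunday on or after it is 2016-11-20 (6 days later).
From 2016-11-20 to 2019-01-10: 41 + 365 + 365 + 10 = 781 days (rest of 2016, 2017, 2018, to 2019-01-10 in 2019).
781 ÷ 7 = 111 full weeks with remainder 4, so 111 more Sundays after the first → 112.

112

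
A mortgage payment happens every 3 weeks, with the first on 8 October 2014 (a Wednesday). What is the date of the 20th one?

11 November 2015

The 20th occurrence is 19 intervals after the first: 19 × 21 = 399 days after 8 October 2014.
October has 31 days — 23 days to the end of October leaves 376.
November has 30 days (346 left).
December has 31 days (315 left).
January has 31 days (284 left).
February has 28 days (256 left).
March has 31 days (225 left).
April has 30 days (195 left).
May has 31 days (164 left).
June has 30 days (134 left).
July has 31 days (103 left).
August has 31 days (72 left).
September has 30 days (42 left).
October has 31 days (11 left).
11 days into November → 11 November 2015.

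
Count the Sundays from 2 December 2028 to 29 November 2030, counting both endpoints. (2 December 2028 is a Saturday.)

104

2 December 2028 is a Saturday; the first Sunday on or after it is 3 December 2028 (1 day later).
From 3 December 2028 to 29 November 2030: 28 + 365 + 333 = 726 days (rest of 2028, 2029, to 29 November 2030 in 2030).
726 ÷ 7 = 103 full weeks with remainder 5, so 103 more Sundays after the first → 104.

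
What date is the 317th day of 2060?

Jan has 31 days (317 − 31 = 286 remain).
Feb has 29 days (286 − 29 = 257 remain).
Mar has 31 days (257 − 31 = 226 remain).
Apr has 30 days (226 − 30 = 196 remain).
May has 31 days (196 − 31 = 165 remain).
Jun has 30 days (165 − 30 = 135 remain).
Jul has 31 days (135 − 31 = 104 remain).
Aug has 31 days (104 − 31 = 73 remain).
Sep has 30 days (73 − 30 = 43 remain).
Oct has 31 days (43 − 31 = 12 remain).
12 into Nov → Nov 12.

Nov 12, 2060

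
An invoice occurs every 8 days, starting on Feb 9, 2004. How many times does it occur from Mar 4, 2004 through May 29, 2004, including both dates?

11

Occurrences land 8·i days after Feb 9, 2004 for i = 0, 1, 2, …
Mar 4, 2004 is 24 days after the start; 24 ÷ 8 = 3 remainder 0. First occurrence in the window: #4 on Mar 4, 2004 (3×8 = 24 days in).
May 29, 2004 is 110 days after the start; 110 ÷ 8 = 13 remainder 6. Last occurrence in the window: #14 on May 23, 2004.
Occurrences #4 through #14: 11 in total.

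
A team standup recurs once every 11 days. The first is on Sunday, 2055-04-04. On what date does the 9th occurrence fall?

2055-07-01

The 9th occurrence is 8 intervals after the first: 8 × 11 = 88 days after 2055-04-04.
April has 30 days — 26 days to the end of April leaves 62.
May has 31 days (31 left).
June has 30 days (1 left).
1 day into July → 2055-07-01.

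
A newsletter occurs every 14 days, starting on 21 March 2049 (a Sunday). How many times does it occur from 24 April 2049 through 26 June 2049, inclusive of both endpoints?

4

Occurrences land 14·i days after 21 March 2049 for i = 0, 1, 2, …
24 April 2049 is 34 days after the start; 34 ÷ 14 = 2 remainder 6; since the remainder is 6, round up to i = 3. First occurrence in the window: #4 on 2 May 2049 (3×14 = 42 days in).
26 June 2049 is 97 days after the start; 97 ÷ 14 = 6 remainder 13. Last occurrence in the window: #7 on 13 June 2049.
Occurrences #4 through #7: 4 in total.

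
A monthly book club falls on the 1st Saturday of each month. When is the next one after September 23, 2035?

October 6, 2035

September 2035 starts on a Saturday, so its 1st Saturday is September 1, 2035.
That is not after September 23, 2035, so look at October 2035.
October 2035 starts on a Monday, so its 1st Saturday is October 6, 2035 (5 days in).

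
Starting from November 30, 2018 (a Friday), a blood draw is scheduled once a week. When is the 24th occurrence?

The 24th occurrence is 23 intervals after the first: 23 × 7 = 161 days after November 30, 2018.
November has 30 days — 0 days to the end of November leaves 161.
December has 31 days (130 left).
January has 31 days (99 left).
February has 28 days (71 left).
March has 31 days (40 left).
April has 30 days (10 left).
10 days into May → May 10, 2019.

May 10, 2019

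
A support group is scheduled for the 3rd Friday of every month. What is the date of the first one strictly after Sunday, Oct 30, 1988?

Nov 18, 1988

Oct 1988 starts on a Saturday; its first Friday is the 7th, so the 3rd Friday is the 21st — Oct 21, 1988.
That is not after Oct 30, 1988, so look at Nov 1988.
Nov 1988 starts on a Tuesday; its first Friday is the 4th, so the 3rd Friday is the 18th — Nov 18, 1988.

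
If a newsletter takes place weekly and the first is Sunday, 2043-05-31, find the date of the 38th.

The 38th occurrence is 37 intervals after the first: 37 × 7 = 259 days after 2043-05-31.
May has 31 days — 0 days to the end of May leaves 259.
June has 30 days (229 left).
July has 31 days (198 left).
August has 31 days (167 left).
September has 30 days (137 left).
October has 31 days (106 left).
November has 30 days (76 left).
December has 31 days (45 left).
January has 31 days (14 left).
14 days into February → 2044-02-14.

2044-02-14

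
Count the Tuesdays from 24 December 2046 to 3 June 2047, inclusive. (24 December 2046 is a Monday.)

23

24 December 2046 is a Monday; the first Tuesday on or after it is 25 December 2046 (1 day later).
From 25 December 2046 to 3 June 2047: 6 + 31 + 28 + 31 + 30 + 31 + 3 = 160 days (rest of December, January, February, March, April, May, June).
160 ÷ 7 = 22 full weeks with remainder 6, so 22 more Tuesdays after the first → 23.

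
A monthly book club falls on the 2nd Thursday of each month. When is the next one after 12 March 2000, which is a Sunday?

March 2000 starts on a Wednesday; its first Thursday is the 2nd, so the 2nd Thursday is the 9th — 9 March 2000.
That is not after 12 March 2000, so look at April 2000.
April 2000 starts on a Saturday; its first Thursday is the 6th, so the 2nd Thursday is the 13th — 13 April 2000.

13 April 2000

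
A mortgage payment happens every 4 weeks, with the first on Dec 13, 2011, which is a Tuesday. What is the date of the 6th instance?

The 6th occurrence is 5 intervals after the first: 5 × 28 = 140 days after Dec 13, 2011.
Dec has 31 days — 18 days to the end of Dec leaves 122.
Jan has 31 days (91 left).
Feb has 29 days (62 left).
Mar has 31 days (31 left).
Apr has 30 days (1 left).
1 day into May → May 1, 2012.

May 1, 2012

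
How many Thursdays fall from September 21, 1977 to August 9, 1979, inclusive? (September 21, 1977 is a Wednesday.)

September 21, 1977 is a Wednesday; the first Thursday on or after it is September 22, 1977 (1 day later).
From September 22, 1977 to August 9, 1979: 100 + 365 + 221 = 686 days (rest of 1977, 1978, to August 9, 1979 in 1979).
686 ÷ 7 = 98 full weeks with remainder 0, so 98 more Thursdays after the first → 99.

99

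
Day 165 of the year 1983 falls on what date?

1983-06-14

January has 31 days (165 − 31 = 134 remain).
February has 28 days (134 − 28 = 106 remain).
March has 31 days (106 − 31 = 75 remain).
April has 30 days (75 − 30 = 45 remain).
May has 31 days (45 − 31 = 14 remain).
14 into June → June 14.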